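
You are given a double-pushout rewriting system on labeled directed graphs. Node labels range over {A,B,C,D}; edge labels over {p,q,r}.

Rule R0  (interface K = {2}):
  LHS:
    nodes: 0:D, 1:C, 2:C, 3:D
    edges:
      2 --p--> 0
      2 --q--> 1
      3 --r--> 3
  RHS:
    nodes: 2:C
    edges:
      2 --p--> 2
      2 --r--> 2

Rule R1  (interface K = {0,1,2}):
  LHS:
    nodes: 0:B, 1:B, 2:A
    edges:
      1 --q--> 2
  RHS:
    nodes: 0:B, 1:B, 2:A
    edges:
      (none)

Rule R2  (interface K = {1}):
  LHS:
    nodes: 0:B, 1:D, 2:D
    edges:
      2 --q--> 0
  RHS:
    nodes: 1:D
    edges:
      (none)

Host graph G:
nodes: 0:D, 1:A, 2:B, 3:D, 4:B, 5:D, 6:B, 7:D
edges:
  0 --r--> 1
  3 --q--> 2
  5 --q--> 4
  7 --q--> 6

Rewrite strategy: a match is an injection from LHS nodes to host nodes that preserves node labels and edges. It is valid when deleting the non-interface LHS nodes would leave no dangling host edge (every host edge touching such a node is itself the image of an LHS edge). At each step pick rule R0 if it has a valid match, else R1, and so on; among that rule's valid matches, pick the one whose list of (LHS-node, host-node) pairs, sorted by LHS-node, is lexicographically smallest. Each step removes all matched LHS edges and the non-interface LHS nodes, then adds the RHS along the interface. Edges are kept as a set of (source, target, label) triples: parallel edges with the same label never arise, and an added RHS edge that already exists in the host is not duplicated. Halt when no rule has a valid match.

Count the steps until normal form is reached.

[0] host  ⇒  8 nodes, 4 edges  {0-r->1 3-q->2 5-q->4 7-q->6}
[1] R2 @ {0↦2, 1↦0, 2↦3}  ⇒  6 nodes, 3 edges  {0-r->1 5-q->4 7-q->6}
[2] R2 @ {0↦4, 1↦0, 2↦5}  ⇒  4 nodes, 2 edges  {0-r->1 7-q->6}
[3] R2 @ {0↦6, 1↦0, 2↦7}  ⇒  2 nodes, 1 edges  {0-r->1}
normal form: no rule applies after step 3

Answer: 3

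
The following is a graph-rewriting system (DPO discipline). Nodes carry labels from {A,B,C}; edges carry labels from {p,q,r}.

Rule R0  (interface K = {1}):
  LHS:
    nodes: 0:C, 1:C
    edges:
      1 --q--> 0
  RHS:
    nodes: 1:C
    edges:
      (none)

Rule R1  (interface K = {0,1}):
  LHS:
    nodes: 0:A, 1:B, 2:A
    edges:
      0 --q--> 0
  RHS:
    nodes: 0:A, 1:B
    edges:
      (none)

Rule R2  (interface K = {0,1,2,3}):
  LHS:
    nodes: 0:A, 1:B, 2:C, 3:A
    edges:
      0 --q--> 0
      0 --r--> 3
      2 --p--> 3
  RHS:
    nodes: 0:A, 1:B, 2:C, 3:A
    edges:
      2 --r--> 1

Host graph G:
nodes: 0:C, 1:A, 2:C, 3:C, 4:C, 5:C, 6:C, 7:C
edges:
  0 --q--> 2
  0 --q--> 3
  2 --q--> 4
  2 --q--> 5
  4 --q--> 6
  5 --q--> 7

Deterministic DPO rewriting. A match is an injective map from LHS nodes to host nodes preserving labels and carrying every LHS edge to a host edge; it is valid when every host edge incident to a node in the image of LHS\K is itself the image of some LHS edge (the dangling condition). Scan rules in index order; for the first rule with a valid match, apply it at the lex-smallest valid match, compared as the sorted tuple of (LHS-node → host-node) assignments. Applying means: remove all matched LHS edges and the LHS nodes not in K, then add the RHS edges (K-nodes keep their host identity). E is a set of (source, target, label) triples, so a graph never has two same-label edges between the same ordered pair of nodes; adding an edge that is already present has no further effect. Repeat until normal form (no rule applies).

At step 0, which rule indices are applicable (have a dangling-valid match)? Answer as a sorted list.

Answer: [R0]

Derivation:
R0: 3 valid matches — {0↦3, 1↦0}, {0↦6, 1↦4}, {0↦7, 1↦5}
R1: no valid match — LHS pattern not found
R2: no valid match — LHS pattern not found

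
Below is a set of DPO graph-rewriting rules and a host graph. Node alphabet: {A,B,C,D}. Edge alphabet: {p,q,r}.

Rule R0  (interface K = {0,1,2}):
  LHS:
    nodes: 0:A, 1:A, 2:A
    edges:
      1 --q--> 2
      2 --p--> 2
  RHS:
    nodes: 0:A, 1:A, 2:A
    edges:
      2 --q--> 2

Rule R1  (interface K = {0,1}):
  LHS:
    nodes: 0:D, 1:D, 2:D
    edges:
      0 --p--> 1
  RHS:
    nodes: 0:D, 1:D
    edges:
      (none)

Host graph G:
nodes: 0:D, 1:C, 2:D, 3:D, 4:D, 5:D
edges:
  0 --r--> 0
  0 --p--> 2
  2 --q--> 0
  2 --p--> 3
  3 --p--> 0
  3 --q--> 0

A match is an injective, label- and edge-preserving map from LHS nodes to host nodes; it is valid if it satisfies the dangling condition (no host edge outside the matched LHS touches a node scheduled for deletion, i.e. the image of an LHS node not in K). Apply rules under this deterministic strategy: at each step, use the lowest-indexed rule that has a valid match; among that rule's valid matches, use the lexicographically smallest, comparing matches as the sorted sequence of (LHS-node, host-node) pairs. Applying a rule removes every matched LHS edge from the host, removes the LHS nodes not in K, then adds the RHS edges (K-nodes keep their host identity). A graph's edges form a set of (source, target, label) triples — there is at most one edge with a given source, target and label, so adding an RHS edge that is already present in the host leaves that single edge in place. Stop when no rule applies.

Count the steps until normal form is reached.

start.  V:6 E:6  edges: 0-r->0 0-p->2 2-q->0 2-p->3 3-p->0 3-q->0
1. fire R1 via {0↦0, 1↦2, 2↦4}  →  V:5 E:5  edges: 0-r->0 2-q->0 2-p->3 3-p->0 3-q->0
2. fire R1 via {0↦2, 1↦3, 2↦5}  →  V:4 E:4  edges: 0-r->0 2-q->0 3-p->0 3-q->0
final graph: no rule applies after step 2

Answer: 2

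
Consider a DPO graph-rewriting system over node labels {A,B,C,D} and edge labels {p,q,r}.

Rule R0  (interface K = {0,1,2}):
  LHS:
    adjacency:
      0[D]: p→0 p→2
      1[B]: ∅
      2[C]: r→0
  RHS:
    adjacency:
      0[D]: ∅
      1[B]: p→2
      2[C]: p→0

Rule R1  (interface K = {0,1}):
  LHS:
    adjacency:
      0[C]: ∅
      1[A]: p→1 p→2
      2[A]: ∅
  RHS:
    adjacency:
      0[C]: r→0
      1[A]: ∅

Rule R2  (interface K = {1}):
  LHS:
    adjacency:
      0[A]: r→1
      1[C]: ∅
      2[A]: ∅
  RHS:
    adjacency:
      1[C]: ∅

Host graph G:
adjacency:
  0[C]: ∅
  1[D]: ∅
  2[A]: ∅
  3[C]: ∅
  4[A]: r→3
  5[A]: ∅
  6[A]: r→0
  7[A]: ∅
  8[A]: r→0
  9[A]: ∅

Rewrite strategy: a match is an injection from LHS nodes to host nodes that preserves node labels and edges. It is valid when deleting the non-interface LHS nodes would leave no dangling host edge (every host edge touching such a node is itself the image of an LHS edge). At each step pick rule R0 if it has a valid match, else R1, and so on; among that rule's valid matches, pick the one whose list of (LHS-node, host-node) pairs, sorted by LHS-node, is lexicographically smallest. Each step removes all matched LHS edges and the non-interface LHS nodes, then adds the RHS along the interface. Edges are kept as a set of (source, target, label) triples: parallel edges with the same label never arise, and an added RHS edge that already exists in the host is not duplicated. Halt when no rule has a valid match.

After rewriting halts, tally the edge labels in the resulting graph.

start.  V:10 E:3  edges: 4-r->3 6-r->0 8-r->0
1. fire R2 via {0↦4, 1↦3, 2↦2}  →  V:8 E:2  edges: 6-r->0 8-r->0
2. fire R2 via {0↦6, 1↦0, 2↦5}  →  V:6 E:1  edges: 8-r->0
3. fire R2 via {0↦8, 1↦0, 2↦7}  →  V:4 E:0  edges: ∅
halt: no rule applies after step 3
NF edges: []

Answer: (no edges)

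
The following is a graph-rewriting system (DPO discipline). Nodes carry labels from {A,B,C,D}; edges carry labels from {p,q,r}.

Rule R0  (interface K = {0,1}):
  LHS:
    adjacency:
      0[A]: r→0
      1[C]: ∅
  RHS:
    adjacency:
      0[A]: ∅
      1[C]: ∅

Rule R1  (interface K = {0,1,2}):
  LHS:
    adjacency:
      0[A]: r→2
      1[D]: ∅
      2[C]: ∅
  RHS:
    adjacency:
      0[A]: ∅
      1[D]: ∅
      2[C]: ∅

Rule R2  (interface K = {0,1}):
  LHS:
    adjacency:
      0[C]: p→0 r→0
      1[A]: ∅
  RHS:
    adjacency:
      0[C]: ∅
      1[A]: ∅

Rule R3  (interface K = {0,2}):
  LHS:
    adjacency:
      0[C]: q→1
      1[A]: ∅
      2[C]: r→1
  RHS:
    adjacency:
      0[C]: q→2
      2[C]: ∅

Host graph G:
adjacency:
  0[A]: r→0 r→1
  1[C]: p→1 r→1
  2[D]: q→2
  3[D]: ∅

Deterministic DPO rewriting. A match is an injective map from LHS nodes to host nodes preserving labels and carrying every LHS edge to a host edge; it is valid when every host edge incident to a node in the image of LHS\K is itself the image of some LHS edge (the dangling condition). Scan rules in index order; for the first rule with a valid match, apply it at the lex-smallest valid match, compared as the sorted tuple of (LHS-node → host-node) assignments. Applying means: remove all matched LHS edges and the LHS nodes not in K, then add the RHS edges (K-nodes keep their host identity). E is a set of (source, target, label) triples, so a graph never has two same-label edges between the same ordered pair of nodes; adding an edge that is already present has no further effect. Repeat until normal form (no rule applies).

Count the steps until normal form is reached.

Answer: 3

Steps:
initial: |V|=4 |E|=5  E = 0-r->0 0-r->1 1-p->1 1-r->1 2-q->2
step 1: apply R0 at {0↦0, 1↦1}  → |V|=4 |E|=4  E = 0-r->1 1-p->1 1-r->1 2-q->2
step 2: apply R1 at {0↦0, 1↦2, 2↦1}  → |V|=4 |E|=3  E = 1-p->1 1-r->1 2-q->2
step 3: apply R2 at {0↦1, 1↦0}  → |V|=4 |E|=1  E = 2-q->2
final graph: no rule applies after step 3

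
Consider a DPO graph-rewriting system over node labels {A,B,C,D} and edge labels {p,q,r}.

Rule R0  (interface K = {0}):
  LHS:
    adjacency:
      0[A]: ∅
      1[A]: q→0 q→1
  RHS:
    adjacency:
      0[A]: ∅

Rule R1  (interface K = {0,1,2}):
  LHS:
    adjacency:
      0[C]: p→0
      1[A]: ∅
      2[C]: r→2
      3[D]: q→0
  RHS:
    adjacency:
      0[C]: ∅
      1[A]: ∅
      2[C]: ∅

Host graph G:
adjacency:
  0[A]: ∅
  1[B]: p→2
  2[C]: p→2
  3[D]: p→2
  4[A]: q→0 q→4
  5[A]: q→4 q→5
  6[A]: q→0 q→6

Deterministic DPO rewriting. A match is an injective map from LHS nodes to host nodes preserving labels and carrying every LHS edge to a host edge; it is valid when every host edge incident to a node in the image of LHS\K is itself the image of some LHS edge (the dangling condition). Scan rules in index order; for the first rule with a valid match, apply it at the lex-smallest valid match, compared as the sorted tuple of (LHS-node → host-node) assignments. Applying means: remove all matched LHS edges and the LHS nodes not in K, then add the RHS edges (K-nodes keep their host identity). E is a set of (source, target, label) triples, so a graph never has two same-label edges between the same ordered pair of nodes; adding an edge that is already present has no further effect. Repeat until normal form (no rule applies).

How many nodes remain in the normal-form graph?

Answer: 4

Steps:
initial: |V|=7 |E|=9  E = 1-p->2 2-p->2 3-p->2 4-q->0 4-q->4 5-q->4 5-q->5 6-q->0 6-q->6
step 1: apply R0 at {0↦0, 1↦6}  → |V|=6 |E|=7  E = 1-p->2 2-p->2 3-p->2 4-q->0 4-q->4 5-q->4 5-q->5
step 2: apply R0 at {0↦4, 1↦5}  → |V|=5 |E|=5  E = 1-p->2 2-p->2 3-p->2 4-q->0 4-q->4
step 3: apply R0 at {0↦0, 1↦4}  → |V|=4 |E|=3  E = 1-p->2 2-p->2 3-p->2
final graph: no rule applies after step 3
NF nodes: {0:A, 1:B, 2:C, 3:D}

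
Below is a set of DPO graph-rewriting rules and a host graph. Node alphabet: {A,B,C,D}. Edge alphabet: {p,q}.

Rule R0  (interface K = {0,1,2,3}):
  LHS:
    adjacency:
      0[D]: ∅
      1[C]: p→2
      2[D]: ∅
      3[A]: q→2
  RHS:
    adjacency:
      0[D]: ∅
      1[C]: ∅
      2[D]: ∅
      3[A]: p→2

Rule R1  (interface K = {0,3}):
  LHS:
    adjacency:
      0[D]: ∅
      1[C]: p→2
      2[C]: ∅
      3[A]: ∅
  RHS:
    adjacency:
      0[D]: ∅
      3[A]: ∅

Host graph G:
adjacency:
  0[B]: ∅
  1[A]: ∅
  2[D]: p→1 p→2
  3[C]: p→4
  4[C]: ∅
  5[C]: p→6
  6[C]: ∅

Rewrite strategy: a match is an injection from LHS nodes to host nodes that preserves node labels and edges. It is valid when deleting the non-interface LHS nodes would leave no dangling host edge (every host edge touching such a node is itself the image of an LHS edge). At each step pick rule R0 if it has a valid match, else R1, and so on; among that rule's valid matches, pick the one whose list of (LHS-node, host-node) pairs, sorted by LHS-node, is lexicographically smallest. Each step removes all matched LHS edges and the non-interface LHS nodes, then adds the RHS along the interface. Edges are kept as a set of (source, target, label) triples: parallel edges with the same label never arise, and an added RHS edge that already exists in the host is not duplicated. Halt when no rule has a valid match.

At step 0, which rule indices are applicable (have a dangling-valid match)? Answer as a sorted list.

Answer: [R1]

Rewrite trace:
R0: no valid match — LHS pattern not found
R1: 2 valid matches — {0↦2, 1↦3, 2↦4, 3↦1}, {0↦2, 1↦5, 2↦6, 3↦1}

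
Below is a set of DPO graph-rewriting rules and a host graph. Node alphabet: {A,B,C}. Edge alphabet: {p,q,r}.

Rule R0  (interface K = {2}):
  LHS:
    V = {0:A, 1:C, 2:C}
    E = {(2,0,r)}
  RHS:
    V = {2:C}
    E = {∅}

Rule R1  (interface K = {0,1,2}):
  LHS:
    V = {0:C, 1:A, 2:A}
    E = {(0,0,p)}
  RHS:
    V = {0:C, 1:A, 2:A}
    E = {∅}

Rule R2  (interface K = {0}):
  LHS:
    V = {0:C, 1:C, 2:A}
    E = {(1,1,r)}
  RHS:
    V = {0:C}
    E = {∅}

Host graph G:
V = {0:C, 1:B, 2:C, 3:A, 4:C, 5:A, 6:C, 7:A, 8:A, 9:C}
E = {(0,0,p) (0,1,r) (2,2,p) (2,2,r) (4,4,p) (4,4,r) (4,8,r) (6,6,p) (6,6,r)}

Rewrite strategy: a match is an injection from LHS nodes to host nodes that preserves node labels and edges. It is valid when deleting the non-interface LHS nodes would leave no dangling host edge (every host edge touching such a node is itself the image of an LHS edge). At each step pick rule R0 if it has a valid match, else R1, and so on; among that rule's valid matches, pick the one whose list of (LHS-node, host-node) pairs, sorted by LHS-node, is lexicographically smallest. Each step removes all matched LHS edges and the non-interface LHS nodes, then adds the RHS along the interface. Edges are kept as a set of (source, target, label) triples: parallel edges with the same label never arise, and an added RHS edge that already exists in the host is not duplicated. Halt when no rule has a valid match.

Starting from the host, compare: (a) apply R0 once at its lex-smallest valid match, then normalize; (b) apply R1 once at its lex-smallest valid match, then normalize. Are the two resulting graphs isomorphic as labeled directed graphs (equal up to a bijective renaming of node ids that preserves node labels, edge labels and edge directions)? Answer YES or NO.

branch R0-first: apply at {0↦8, 1↦9, 2↦4} → |E|=8, then 7 more step(s) → NF |V|=2 |E|=1 V={0:C, 1:B} E=0-r->1
branch R1-first: apply at {0↦0, 1↦3, 2↦5} → |E|=8, then 7 more step(s) → NF |V|=2 |E|=1 V={0:C, 1:B} E=0-r->1
graphs isomorphic (equal up to label-preserving node renaming)

Answer: YES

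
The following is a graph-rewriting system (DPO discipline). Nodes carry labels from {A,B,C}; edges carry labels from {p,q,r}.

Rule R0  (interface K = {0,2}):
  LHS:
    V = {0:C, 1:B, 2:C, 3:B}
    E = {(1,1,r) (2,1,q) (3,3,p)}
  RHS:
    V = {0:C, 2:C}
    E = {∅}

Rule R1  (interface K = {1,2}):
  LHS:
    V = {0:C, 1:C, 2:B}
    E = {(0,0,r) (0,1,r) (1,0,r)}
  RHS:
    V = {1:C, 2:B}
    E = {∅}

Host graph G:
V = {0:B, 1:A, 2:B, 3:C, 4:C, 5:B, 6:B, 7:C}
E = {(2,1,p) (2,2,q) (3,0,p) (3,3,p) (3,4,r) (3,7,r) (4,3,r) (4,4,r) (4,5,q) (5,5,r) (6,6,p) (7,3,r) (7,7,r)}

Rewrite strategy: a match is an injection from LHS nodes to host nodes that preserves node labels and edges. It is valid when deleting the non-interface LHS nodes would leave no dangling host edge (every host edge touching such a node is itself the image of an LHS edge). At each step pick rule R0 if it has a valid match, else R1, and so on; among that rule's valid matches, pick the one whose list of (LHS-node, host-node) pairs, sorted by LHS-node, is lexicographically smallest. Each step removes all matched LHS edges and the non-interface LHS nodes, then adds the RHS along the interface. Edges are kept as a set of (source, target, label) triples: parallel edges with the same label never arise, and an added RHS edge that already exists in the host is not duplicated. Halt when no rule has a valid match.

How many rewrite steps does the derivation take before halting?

Answer: 3

Steps:
initial: |V|=8 |E|=13  E = 2-p->1 2-q->2 3-p->0 3-p->3 3-r->4 3-r->7 4-r->3 4-r->4 4-q->5 5-r->5 6-p->6 7-r->3 7-r->7
step 1: apply R0 at {0↦3, 1↦5, 2↦4, 3↦6}  → |V|=6 |E|=10  E = 2-p->1 2-q->2 3-p->0 3-p->3 3-r->4 3-r->7 4-r->3 4-r->4 7-r->3 7-r->7
step 2: apply R1 at {0↦4, 1↦3, 2↦0}  → |V|=5 |E|=7  E = 2-p->1 2-q->2 3-p->0 3-p->3 3-r->7 7-r->3 7-r->7
step 3: apply R1 at {0↦7, 1↦3, 2↦0}  → |V|=4 |E|=4  E = 2-p->1 2-q->2 3-p->0 3-p->3
normal form: no rule applies after step 3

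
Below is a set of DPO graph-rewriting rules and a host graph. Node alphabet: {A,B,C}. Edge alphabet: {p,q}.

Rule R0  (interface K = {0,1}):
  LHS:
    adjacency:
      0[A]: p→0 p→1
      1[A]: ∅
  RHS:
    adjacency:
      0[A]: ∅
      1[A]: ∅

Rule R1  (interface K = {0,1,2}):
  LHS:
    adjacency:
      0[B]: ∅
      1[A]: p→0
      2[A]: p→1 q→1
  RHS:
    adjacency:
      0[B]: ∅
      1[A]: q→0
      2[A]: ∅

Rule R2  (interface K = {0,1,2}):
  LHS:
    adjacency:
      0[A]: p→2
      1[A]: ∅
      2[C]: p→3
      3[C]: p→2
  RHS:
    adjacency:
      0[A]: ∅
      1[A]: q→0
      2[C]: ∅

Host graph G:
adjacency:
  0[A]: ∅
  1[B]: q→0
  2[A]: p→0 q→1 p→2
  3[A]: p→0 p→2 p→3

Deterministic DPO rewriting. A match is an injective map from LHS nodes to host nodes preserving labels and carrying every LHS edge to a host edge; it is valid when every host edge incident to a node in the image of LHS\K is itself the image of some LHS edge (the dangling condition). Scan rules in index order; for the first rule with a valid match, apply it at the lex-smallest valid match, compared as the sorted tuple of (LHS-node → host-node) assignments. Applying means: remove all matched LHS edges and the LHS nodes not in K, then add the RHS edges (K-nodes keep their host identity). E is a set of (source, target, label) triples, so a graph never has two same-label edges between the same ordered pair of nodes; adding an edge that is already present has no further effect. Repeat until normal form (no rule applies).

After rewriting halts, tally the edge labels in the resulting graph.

Answer: p:1 q:2

Rewrite trace:
initial: |V|=4 |E|=7  E = 1-q->0 2-p->0 2-q->1 2-p->2 3-p->0 3-p->2 3-p->3
step 1: apply R0 at {0↦2, 1↦0}  → |V|=4 |E|=5  E = 1-q->0 2-q->1 3-p->0 3-p->2 3-p->3
step 2: apply R0 at {0↦3, 1↦0}  → |V|=4 |E|=3  E = 1-q->0 2-q->1 3-p->2
final graph: no rule applies after step 2
NF edges: [(1, 0, 'q'), (2, 1, 'q'), (3, 2, 'p')]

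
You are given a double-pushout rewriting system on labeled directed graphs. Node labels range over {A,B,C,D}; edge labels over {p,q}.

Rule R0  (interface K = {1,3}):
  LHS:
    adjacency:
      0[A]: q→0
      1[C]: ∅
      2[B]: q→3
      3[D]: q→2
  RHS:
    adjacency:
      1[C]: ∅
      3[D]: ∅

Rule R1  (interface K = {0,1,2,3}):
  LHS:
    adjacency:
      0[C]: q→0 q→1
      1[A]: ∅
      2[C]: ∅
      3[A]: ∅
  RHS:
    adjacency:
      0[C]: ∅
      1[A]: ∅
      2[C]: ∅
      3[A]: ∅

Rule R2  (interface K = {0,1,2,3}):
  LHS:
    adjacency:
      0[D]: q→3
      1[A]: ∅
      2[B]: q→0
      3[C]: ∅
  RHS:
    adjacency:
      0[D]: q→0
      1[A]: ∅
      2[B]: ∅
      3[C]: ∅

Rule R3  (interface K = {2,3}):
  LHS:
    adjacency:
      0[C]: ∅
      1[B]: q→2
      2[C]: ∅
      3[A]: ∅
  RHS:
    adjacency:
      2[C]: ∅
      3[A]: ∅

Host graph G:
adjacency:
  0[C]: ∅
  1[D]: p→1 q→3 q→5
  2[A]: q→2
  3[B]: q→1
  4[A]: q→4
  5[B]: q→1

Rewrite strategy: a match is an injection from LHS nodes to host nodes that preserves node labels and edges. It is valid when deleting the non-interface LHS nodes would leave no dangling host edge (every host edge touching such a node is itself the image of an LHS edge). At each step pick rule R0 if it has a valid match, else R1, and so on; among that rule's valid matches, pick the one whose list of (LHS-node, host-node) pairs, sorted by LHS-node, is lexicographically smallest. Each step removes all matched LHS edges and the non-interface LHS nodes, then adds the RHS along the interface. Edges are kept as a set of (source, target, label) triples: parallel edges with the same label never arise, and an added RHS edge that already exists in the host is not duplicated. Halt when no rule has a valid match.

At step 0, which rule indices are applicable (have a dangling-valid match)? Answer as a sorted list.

Answer: [R0]

Steps:
R0: 4 valid matches — {0↦2, 1↦0, 2↦3, 3↦1}, {0↦2, 1↦0, 2↦5, 3↦1}, {0↦4, 1↦0, 2↦3, 3↦1} (+1 more)
R1: no valid match — LHS pattern not found
R2: no valid match — LHS pattern not found
R3: no valid match — LHS pattern not found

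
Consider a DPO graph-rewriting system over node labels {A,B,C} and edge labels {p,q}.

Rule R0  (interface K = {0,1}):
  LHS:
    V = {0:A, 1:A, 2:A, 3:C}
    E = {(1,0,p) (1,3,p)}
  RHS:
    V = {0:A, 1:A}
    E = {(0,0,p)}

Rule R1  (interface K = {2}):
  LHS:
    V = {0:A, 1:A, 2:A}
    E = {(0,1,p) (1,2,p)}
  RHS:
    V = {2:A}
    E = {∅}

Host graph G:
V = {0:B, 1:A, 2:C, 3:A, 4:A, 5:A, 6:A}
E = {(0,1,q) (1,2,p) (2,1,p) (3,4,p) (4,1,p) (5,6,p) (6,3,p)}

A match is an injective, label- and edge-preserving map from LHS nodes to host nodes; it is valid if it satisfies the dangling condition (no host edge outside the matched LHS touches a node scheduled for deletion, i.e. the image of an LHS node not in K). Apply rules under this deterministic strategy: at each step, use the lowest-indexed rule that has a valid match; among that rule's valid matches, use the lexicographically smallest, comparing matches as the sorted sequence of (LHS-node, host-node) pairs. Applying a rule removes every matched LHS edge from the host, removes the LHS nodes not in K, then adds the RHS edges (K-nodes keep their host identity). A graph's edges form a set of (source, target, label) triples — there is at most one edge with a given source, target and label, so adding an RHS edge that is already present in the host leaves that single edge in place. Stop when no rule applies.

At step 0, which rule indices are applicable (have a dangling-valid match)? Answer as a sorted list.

R0: no valid match — LHS pattern not found
R1: 1 valid match — {0↦5, 1↦6, 2↦3}

Answer: [R1]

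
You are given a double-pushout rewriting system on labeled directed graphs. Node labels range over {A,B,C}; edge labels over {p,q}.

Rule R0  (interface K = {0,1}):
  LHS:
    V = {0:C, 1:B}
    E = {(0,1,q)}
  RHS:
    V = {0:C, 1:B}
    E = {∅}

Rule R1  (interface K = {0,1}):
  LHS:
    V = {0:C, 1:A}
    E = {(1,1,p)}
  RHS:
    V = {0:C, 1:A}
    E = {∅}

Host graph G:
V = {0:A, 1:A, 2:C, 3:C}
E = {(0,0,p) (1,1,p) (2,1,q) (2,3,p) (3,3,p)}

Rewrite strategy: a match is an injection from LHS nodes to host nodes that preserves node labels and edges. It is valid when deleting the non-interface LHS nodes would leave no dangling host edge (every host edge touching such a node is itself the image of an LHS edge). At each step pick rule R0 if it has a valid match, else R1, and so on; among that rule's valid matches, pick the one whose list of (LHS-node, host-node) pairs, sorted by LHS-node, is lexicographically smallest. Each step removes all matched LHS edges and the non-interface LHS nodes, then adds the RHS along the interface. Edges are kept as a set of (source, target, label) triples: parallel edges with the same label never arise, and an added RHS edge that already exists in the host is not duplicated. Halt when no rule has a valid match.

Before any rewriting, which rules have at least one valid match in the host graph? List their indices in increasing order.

Answer: [R1]

Steps:
R0: no valid match — LHS pattern not found
R1: 4 valid matches — {0↦2, 1↦0}, {0↦2, 1↦1}, {0↦3, 1↦0} (+1 more)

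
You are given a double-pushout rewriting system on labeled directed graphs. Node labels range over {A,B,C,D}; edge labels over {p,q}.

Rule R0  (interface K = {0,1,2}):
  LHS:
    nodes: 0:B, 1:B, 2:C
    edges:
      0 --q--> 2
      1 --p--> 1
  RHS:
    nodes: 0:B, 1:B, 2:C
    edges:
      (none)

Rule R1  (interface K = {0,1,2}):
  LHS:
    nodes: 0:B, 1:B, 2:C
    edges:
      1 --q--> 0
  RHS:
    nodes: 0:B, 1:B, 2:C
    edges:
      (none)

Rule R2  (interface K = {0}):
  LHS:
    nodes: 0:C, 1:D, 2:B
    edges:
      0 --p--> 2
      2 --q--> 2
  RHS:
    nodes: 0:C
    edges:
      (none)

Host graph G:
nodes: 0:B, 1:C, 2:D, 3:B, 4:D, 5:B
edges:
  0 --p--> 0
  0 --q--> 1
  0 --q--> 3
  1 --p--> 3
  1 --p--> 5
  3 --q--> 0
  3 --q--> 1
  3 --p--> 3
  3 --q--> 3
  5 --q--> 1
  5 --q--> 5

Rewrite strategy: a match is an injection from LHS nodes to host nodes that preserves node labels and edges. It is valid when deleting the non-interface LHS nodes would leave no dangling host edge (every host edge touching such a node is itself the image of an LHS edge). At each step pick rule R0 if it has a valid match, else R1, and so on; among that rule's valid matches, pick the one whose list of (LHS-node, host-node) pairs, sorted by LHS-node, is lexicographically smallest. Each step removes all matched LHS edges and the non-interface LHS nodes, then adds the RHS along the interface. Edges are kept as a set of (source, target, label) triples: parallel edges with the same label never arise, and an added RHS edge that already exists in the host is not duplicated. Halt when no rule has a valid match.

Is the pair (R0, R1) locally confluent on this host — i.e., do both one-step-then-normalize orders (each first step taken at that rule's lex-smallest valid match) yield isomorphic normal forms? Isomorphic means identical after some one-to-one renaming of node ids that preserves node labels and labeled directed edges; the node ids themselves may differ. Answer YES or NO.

branch R0-first: apply at {0↦0, 1↦3, 2↦1} → |E|=9, then 4 more step(s) → NF |V|=4 |E|=3 V={0:B, 1:C, 4:D, 5:B} E=1-p->5 5-q->1 5-q->5
branch R1-first: apply at {0↦0, 1↦3, 2↦1} → |E|=10, then 4 more step(s) → NF |V|=4 |E|=3 V={0:B, 1:C, 4:D, 5:B} E=1-p->5 5-q->1 5-q->5
graphs isomorphic (equal up to label-preserving node renaming)

Answer: YES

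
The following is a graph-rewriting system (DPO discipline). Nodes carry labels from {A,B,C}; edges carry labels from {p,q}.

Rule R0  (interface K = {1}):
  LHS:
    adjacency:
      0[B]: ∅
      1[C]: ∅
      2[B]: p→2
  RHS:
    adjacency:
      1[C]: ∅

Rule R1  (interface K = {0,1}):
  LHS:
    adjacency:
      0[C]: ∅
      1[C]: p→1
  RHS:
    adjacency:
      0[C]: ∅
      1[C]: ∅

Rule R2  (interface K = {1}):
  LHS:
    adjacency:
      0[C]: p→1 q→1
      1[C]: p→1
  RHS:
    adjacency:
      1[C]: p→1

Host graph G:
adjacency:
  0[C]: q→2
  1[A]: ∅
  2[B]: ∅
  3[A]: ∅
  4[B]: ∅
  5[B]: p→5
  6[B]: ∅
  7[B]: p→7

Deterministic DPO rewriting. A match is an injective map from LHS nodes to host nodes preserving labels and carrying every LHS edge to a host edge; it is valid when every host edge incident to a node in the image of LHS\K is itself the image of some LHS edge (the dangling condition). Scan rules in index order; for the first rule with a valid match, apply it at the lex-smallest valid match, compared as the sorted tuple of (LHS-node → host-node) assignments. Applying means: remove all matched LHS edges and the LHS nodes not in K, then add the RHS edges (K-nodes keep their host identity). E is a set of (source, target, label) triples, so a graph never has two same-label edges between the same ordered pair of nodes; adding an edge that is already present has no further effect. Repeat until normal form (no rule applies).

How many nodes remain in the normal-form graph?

Answer: 4

Derivation:
initial: |V|=8 |E|=3  E = 0-q->2 5-p->5 7-p->7
step 1: apply R0 at {0↦4, 1↦0, 2↦5}  → |V|=6 |E|=2  E = 0-q->2 7-p->7
step 2: apply R0 at {0↦6, 1↦0, 2↦7}  → |V|=4 |E|=1  E = 0-q->2
final graph: no rule applies after step 2
NF nodes: {0:C, 1:A, 2:B, 3:A}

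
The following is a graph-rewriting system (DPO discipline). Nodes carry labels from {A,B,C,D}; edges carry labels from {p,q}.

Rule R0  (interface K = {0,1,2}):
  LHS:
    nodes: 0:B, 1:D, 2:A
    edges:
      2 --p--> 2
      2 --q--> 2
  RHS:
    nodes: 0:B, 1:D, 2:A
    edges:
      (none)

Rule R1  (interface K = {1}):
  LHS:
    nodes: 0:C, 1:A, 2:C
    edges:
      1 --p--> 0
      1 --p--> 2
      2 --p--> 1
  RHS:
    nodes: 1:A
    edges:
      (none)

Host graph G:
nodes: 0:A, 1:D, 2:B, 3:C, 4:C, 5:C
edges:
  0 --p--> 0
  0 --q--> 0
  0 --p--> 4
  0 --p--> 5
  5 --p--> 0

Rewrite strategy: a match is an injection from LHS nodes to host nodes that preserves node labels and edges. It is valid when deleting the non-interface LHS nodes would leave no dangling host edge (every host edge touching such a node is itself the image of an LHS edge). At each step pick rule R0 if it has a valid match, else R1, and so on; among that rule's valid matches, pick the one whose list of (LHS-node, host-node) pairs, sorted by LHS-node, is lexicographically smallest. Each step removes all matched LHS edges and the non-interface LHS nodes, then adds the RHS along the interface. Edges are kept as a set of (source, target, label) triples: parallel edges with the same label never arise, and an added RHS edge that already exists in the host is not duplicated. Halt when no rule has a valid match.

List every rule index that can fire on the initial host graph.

Answer: [R0,R1]

Rewrite trace:
R0: 1 valid match — {0↦2, 1↦1, 2↦0}
R1: 1 valid match — {0↦4, 1↦0, 2↦5}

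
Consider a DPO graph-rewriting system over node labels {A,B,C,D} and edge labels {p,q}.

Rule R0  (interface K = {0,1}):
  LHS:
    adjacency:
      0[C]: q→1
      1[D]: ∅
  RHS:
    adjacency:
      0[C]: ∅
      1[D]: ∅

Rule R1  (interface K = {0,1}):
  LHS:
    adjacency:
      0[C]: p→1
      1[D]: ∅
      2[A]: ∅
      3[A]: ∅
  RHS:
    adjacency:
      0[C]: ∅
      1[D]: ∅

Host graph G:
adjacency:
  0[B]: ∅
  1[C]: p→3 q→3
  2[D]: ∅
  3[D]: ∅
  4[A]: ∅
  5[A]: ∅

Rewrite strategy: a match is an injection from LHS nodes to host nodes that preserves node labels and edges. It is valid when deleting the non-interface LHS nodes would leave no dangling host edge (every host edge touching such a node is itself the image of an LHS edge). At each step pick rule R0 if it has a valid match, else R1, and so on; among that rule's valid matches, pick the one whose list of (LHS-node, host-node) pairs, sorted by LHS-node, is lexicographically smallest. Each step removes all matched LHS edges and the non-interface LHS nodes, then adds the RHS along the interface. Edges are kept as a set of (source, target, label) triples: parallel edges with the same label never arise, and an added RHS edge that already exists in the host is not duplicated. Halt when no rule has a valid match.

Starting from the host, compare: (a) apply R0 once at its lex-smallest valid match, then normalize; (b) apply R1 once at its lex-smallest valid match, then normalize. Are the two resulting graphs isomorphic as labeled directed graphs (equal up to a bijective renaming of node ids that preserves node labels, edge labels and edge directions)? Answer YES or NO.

branch R0-first: apply at {0↦1, 1↦3} → |E|=1, then 1 more step(s) → NF |V|=4 |E|=0 V={0:B, 1:C, 2:D, 3:D} E=∅
branch R1-first: apply at {0↦1, 1↦3, 2↦4, 3↦5} → |E|=1, then 1 more step(s) → NF |V|=4 |E|=0 V={0:B, 1:C, 2:D, 3:D} E=∅
graphs isomorphic (equal up to label-preserving node renaming)

Answer: YES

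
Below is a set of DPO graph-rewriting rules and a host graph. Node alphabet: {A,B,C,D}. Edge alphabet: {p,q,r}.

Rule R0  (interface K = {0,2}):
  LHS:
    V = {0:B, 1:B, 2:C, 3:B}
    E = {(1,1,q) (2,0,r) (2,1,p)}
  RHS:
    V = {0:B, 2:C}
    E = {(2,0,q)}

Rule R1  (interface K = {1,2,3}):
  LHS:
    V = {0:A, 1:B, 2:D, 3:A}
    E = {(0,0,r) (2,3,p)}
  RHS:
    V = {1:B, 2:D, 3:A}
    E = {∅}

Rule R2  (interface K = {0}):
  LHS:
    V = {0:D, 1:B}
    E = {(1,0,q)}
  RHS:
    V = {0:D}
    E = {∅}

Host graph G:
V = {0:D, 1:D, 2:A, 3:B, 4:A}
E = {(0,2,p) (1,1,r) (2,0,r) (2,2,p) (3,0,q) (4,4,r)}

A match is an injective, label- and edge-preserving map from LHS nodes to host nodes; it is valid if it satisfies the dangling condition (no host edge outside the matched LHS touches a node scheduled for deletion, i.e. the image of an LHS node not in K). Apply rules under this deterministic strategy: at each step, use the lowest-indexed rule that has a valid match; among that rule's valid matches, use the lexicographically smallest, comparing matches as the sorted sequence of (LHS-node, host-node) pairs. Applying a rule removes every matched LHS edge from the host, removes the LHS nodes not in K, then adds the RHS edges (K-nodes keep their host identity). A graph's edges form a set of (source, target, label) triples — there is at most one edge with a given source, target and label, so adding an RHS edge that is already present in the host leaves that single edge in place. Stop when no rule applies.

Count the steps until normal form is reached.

initial: |V|=5 |E|=6  E = 0-p->2 1-r->1 2-r->0 2-p->2 3-q->0 4-r->4
step 1: apply R1 at {0↦4, 1↦3, 2↦0, 3↦2}  → |V|=4 |E|=4  E = 1-r->1 2-r->0 2-p->2 3-q->0
step 2: apply R2 at {0↦0, 1↦3}  → |V|=3 |E|=3  E = 1-r->1 2-r->0 2-p->2
final graph: no rule applies after step 2

Answer: 2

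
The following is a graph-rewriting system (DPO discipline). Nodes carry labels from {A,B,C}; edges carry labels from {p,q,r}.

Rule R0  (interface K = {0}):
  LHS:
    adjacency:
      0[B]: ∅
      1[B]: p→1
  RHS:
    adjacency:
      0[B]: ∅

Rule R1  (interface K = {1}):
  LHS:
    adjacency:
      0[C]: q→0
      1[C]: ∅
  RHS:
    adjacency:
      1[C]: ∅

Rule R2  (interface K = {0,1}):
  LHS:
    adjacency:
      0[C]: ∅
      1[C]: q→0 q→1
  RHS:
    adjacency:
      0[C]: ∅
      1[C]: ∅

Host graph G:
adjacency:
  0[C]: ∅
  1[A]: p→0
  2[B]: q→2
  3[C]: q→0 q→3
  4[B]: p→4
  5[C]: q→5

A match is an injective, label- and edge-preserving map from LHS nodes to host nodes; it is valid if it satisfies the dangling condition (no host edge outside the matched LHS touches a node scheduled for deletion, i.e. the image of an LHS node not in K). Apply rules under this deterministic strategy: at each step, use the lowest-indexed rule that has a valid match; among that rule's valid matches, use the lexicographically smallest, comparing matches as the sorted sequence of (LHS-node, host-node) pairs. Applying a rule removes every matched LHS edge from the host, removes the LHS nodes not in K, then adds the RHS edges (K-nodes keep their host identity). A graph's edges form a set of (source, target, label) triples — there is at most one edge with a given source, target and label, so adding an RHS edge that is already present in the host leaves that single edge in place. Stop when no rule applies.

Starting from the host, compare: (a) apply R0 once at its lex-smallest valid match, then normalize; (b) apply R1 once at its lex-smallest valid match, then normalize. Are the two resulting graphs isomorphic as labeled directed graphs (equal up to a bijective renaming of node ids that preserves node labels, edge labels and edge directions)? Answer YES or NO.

branch R0-first: apply at {0↦2, 1↦4} → |E|=5, then 2 more step(s) → NF |V|=4 |E|=2 V={0:C, 1:A, 2:B, 3:C} E=1-p->0 2-q->2
branch R1-first: apply at {0↦5, 1↦0} → |E|=5, then 2 more step(s) → NF |V|=4 |E|=2 V={0:C, 1:A, 2:B, 3:C} E=1-p->0 2-q->2
graphs isomorphic (equal up to label-preserving node renaming)

Answer: YES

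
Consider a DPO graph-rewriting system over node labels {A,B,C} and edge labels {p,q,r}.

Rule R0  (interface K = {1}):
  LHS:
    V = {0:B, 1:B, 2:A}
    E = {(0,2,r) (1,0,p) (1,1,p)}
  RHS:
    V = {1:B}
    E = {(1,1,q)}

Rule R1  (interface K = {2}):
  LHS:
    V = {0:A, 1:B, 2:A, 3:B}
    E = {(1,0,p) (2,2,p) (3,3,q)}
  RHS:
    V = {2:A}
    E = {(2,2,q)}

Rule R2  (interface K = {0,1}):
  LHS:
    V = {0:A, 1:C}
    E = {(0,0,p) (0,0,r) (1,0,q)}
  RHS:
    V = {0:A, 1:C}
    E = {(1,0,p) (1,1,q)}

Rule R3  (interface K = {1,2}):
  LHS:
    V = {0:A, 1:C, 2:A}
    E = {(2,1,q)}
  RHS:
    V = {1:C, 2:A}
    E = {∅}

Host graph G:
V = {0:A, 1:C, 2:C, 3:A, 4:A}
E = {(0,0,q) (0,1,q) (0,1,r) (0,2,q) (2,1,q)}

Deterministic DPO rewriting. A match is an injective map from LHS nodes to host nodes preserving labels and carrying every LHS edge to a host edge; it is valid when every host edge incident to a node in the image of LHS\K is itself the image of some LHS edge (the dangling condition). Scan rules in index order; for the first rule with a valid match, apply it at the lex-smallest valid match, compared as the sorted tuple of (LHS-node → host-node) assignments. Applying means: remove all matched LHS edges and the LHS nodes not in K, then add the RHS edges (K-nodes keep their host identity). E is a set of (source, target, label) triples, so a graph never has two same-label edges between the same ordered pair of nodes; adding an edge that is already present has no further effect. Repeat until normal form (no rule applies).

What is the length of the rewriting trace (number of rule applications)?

initial: |V|=5 |E|=5  E = 0-q->0 0-q->1 0-r->1 0-q->2 2-q->1
step 1: apply R3 at {0↦3, 1↦1, 2↦0}  → |V|=4 |E|=4  E = 0-q->0 0-r->1 0-q->2 2-q->1
step 2: apply R3 at {0↦4, 1↦2, 2↦0}  → |V|=3 |E|=3  E = 0-q->0 0-r->1 2-q->1
final graph: no rule applies after step 2

Answer: 2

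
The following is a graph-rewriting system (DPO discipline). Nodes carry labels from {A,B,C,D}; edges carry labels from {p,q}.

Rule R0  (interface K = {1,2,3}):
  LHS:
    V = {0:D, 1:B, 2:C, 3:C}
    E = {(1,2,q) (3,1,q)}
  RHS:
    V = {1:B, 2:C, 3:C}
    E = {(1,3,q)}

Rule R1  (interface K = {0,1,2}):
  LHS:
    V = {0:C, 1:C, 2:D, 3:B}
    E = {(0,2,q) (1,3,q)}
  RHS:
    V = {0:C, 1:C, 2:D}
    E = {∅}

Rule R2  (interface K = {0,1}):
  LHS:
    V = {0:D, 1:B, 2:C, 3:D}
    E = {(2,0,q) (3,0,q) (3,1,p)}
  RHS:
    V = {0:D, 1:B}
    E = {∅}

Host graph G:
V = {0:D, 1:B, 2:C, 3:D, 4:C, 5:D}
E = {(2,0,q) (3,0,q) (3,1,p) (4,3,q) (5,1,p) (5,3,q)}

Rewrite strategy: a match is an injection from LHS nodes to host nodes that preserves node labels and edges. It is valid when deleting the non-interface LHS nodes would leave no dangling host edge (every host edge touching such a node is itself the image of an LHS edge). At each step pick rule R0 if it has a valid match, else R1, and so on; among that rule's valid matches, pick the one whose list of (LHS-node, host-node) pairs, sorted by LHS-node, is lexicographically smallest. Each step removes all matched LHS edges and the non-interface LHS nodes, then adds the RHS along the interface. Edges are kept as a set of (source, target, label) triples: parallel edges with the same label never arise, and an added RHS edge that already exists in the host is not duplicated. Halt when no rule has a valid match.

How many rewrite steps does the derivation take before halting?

[0] host  ⇒  6 nodes, 6 edges  {2-q->0 3-q->0 3-p->1 4-q->3 5-p->1 5-q->3}
[1] R2 @ {0↦3, 1↦1, 2↦4, 3↦5}  ⇒  4 nodes, 3 edges  {2-q->0 3-q->0 3-p->1}
[2] R2 @ {0↦0, 1↦1, 2↦2, 3↦3}  ⇒  2 nodes, 0 edges  {∅}
final graph: no rule applies after step 2

Answer: 2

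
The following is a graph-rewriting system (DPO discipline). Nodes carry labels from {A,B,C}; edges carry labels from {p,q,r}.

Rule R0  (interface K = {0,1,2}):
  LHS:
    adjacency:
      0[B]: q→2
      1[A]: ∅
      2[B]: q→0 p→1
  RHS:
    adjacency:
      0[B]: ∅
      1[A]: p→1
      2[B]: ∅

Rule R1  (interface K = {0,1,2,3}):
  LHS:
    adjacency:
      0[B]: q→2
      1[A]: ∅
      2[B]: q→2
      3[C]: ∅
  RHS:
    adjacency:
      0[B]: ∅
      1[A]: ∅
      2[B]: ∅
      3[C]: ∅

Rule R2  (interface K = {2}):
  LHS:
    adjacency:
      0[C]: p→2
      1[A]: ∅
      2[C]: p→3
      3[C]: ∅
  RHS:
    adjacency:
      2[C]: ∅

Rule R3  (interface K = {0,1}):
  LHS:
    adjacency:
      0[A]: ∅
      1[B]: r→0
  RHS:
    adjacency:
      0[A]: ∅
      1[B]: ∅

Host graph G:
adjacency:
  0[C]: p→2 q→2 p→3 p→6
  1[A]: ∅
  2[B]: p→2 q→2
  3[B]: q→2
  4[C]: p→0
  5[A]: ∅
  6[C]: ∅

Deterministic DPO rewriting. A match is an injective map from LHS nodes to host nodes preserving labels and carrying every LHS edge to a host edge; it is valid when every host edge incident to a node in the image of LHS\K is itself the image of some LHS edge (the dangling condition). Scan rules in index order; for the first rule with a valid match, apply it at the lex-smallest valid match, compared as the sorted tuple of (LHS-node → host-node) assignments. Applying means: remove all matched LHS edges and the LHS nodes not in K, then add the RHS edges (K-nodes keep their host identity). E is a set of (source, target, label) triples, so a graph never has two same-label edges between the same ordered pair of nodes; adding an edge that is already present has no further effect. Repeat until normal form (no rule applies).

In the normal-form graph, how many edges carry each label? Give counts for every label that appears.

Answer: p:3 q:1

Rewrite trace:
[0] host  ⇒  7 nodes, 8 edges  {0-p->2 0-q->2 0-p->3 0-p->6 2-p->2 2-q->2 3-q->2 4-p->0}
[1] R1 @ {0↦3, 1↦1, 2↦2, 3↦0}  ⇒  7 nodes, 6 edges  {0-p->2 0-q->2 0-p->3 0-p->6 2-p->2 4-p->0}
[2] R2 @ {0↦4, 1↦1, 2↦0, 3↦6}  ⇒  4 nodes, 4 edges  {0-p->2 0-q->2 0-p->3 2-p->2}
final graph: no rule applies after step 2
NF edges: [(0, 2, 'p'), (0, 2, 'q'), (0, 3, 'p'), (2, 2, 'p')]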